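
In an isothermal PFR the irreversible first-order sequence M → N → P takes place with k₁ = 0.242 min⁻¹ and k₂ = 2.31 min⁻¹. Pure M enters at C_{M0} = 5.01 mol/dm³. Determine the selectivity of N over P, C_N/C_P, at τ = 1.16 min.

Solving the coupled first-order balances gives C_N(τ) = [k₁/(k₂−k₁)]·C_{M0}·(e^(−k₁τ) − e^(−k₂τ)).
e^(−k₁τ) = e^(−0.242×1.16) = e^(−0.2807) = 0.7552; e^(−k₂τ) = e^(−2.680) = 0.06859.
C_N = 0.242×5.01/(2.31−0.242) × (0.7552−0.06859) = 0.5863×0.6866 = 0.4026 mol/dm³.
C_M = C_{M0}e^(−k₁τ) = 3.784 mol/dm³, so C_P = C_{M0}−C_M−C_N = 0.8237 mol/dm³; C_N/C_P = 0.489.

0.489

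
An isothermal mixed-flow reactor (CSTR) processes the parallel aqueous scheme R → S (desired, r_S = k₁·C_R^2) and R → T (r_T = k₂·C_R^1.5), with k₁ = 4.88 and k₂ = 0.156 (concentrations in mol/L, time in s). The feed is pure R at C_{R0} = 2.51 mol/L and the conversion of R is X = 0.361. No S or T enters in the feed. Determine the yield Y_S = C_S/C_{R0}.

Exit C_R = C_{R0}(1−X) = 2.51×0.639 = 1.604 mol/L.
A CSTR operates uniformly at the exit composition, giving r_S = 12.55 and r_T = 0.3169 (each k·C_R^n at C_R = 1.604).
Fraction of consumed R going to S: r_S/(r_S+r_T) = 0.9754.
C_S = 0.9754·C_{R0}·X = 0.9754×2.51×0.361 = 0.884 mol/L; Y_S = C_S/C_{R0} = 0.352.

0.352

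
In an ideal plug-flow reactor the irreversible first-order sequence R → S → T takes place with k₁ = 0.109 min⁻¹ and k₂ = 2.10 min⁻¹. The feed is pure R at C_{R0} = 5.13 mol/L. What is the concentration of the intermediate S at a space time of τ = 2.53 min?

0.212 mol/L

For first-order series with pure R initially, C_S(τ) = k₁C_{R0}/(k₂−k₁)·(e^(−k₁τ) − e^(−k₂τ)).
e^(−k₁τ) = e^(−0.109×2.53) = e^(−0.2758) = 0.7590; e^(−k₂τ) = e^(−5.313) = 0.004927.
C_S = 0.109×5.13/(2.10−0.109) × (0.7590−0.004927) = 0.2808×0.7541 = 0.2118 mol/L.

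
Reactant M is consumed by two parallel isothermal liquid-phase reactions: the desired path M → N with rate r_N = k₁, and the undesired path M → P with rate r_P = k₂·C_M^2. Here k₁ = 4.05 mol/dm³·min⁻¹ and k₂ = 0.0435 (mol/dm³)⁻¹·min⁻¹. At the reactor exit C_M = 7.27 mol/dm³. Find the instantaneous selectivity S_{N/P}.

1.76

S_{N/P} = r_N/r_P = (k₁)/(k₂·C_M^2) = (k₁/k₂)·C_M^-2.
= (4.05) / (0.0435×7.270^2) = 4.050/2.299 = 1.76.
The undesired path is higher order in M, so low C_M (CSTR or dilute feed) favours N.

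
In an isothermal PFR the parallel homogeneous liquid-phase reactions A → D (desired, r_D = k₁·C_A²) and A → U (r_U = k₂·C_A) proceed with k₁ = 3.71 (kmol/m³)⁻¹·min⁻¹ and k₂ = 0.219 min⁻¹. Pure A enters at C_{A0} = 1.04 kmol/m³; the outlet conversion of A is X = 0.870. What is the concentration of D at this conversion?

C_A = C_{A0}(1−X) = 0.1352 kmol/m³.
Along a PFR/batch, dC_U/dC_A = −r_U/(r_D+r_U) = −k₂/(k₂+k₁·C_A).
Integrating from C_{A0} to C_A: C_U = (0.219/3.71)·ln[(0.219+3.71·1.04)/(0.219+3.71·0.135)] = 0.05903·ln(4.077/0.7206) = 0.1023 kmol/m³.
Then C_D = (C_{A0}−C_A) − C_U = 0.9048 − 0.1023 = 0.8025 kmol/m³.

0.802 kmol/m³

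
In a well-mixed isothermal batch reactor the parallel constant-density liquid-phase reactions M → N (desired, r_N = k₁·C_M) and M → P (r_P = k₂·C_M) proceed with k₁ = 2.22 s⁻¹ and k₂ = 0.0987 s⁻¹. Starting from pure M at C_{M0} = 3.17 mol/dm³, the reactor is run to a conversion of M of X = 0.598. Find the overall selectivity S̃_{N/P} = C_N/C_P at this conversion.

C_M = C_{M0}(1−X) = 1.274 mol/dm³.
Both paths are first order in M, so the instantaneous fraction to N is constant: dC_N/d(−C_M) = k₁/(k₁+k₂) = 0.9574.
C_N = 0.9574·(C_{M0}−C_M) = 0.9574×1.896 = 1.81 mol/dm³.
C_P = (C_{M0}−C_M)−C_N = 0.08069 mol/dm³; S̃_{N/P} = 1.815/0.08069 = 22.5.

22.5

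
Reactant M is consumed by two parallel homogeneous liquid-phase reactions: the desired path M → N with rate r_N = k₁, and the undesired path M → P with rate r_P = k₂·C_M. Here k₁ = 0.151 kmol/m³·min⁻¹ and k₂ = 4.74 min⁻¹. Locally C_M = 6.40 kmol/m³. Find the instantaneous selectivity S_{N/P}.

S_{N/P} = r_N/r_P = (k₁)/(k₂·C_M) = (k₁/k₂)·C_M⁻¹.
= (0.151) / (4.74×6.400) = 0.1510/30.34 = 0.00498.

0.00498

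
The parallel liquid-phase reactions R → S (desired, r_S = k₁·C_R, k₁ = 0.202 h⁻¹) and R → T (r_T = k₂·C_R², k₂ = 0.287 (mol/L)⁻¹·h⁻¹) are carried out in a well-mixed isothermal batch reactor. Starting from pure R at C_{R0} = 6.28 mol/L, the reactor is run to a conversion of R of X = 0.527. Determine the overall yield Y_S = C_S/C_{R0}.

C_R = C_{R0}(1−X) = 2.970 mol/L.
Along a PFR/batch, dC_S/dC_R = −r_S/(r_S+r_T) = −k₁/(k₁+k₂·C_R).
Integrating from C_{R0} to C_R: C_S = (0.202/0.287)·ln[(0.202+0.287·6.28)/(0.202+0.287·2.97)] = 0.7038·ln(2.004/1.055) = 0.4520 mol/L.
Y_S = C_S/C_{R0} = 0.4520/6.28 = 0.0720.

0.0720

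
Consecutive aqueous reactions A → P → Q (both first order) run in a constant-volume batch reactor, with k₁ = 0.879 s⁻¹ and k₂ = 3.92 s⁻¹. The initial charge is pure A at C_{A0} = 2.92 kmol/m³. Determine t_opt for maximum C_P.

0.492 s

The intermediate peaks when r₁ = r₂, i.e. k₁e^(−k₁t) = k₂e^(−k₂t), giving t_opt = ln(k₂/k₁)/(k₂−k₁).
= ln(3.92/0.879)/(3.92−0.879) = ln(4.460)/3.041 = 1.495/3.041 = 0.492 s.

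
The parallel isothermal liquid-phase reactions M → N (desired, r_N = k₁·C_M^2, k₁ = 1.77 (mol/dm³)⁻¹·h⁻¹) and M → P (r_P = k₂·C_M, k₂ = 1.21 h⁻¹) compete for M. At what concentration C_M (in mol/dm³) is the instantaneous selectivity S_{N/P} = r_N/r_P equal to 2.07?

1.42 mol/dm³

S_{N/P} = (k₁/k₂)·C_M ⇒ C_M = S·k₂/k₁.
= 2.07×1.21/1.77 = 1.42 mol/dm³.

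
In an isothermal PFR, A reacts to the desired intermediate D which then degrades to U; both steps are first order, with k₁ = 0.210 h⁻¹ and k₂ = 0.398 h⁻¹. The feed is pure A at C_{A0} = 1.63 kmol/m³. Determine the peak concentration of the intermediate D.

At the optimum, C_{D,max}/C_{A0} = (k₁/k₂)^[k₂/(k₂−k₁)].
= (0.210/0.398)^(0.398/(0.398−0.210)) = (0.5276)^(2.117) = 0.2583.
C_{D,max} = 0.2583×1.63 = 0.421 kmol/m³.

0.421 kmol/m³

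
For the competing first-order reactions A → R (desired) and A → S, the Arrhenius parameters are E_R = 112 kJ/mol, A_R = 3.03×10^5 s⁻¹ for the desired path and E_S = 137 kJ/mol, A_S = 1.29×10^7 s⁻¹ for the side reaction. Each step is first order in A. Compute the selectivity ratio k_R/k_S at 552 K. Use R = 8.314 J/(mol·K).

k_R/k_S = (A_R/A_S)·exp[−(E_R−E_S)/(RT)] = (A_R/A_S)·exp[(E_S−E_R)/(RT)].
(E_S−E_R)/(RT) = (137−112)×10³/(8.314×552) = 25000/4589 = 5.447.
k_R/k_S = (3.03×10^5/1.29×10^7)·exp(5.447) = 0.02349 × 232.2 = 5.45.

5.45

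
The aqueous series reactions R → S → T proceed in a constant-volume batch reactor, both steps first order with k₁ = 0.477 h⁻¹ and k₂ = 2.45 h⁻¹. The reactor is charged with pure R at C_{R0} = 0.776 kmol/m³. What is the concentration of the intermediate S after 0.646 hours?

Solving the coupled first-order balances gives C_S(t) = [k₁/(k₂−k₁)]·C_{R0}·(e^(−k₁t) − e^(−k₂t)).
e^(−k₁t) = e^(−0.477×0.646) = e^(−0.3081) = 0.7348; e^(−k₂t) = e^(−1.583) = 0.2054.
C_S = 0.477×0.776/(2.45−0.477) × (0.7348−0.2054) = 0.1876×0.5294 = 0.09932 kmol/m³.

0.0993 kmol/m³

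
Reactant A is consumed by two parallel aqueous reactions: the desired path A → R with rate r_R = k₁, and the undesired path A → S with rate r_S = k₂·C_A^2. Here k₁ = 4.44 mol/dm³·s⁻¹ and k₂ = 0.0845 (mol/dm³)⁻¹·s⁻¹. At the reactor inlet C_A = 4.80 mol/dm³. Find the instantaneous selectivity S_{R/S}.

S_{R/S} = r_R/r_S = (k₁)/(k₂·C_A^2) = (k₁/k₂)·C_A^-2.
= (4.44) / (0.0845×4.800^2) = 4.440/1.947 = 2.28.
The undesired path is higher order in A, so low C_A (CSTR or dilute feed) favours R.

2.28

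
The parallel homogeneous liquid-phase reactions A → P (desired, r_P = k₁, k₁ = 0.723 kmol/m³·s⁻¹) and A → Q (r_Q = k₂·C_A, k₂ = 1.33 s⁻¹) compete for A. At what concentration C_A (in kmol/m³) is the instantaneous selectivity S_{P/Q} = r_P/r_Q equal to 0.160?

S_{P/Q} = (k₁/k₂)·C_A⁻¹ ⇒ C_A = (S·k₂/k₁)^(-1).
= (0.160×1.33/0.723)^(-1) = (0.2943)^(-1) = 3.40 kmol/m³.

3.40 kmol/m³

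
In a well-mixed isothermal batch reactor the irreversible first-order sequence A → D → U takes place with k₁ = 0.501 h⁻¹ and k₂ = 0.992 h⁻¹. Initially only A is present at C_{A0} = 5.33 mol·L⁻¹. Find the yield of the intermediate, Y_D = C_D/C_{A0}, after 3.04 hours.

Solving the coupled first-order balances gives C_D(t) = [k₁/(k₂−k₁)]·C_{A0}·(e^(−k₁t) − e^(−k₂t)).
e^(−k₁t) = e^(−0.501×3.04) = e^(−1.523) = 0.2180; e^(−k₂t) = e^(−3.016) = 0.04901.
C_D = 0.501×5.33/(0.992−0.501) × (0.2180−0.04901) = 5.439×0.1690 = 0.9193 mol·L⁻¹.
Y_D = C_D/C_{A0} = 0.9193/5.33 = 0.172.

0.172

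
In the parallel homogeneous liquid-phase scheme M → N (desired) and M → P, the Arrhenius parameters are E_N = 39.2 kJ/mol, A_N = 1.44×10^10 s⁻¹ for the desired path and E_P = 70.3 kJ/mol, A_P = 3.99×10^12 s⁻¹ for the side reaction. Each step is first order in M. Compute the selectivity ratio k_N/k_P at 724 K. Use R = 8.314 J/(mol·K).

0.633

With equal orders, S_{N/P} = k_N/k_P = (A_N/A_P)·exp[(E_P−E_N)/(RT)].
(E_P−E_N)/(RT) = (70.3−39.2)×10³/(8.314×724) = 31100/6019 = 5.167.
k_N/k_P = (1.44×10^10/3.99×10^12)·exp(5.167) = 0.003609 × 175.3 = 0.633.
Since E_N < E_P, lowering the temperature improves selectivity toward N.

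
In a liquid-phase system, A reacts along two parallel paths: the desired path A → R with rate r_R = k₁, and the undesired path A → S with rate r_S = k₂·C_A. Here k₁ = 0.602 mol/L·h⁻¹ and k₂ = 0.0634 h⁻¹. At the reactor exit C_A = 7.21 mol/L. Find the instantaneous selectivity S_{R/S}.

1.32

S_{R/S} = r_R/r_S = (k₁)/(k₂·C_A) = (k₁/k₂)·C_A⁻¹.
= (0.602) / (0.0634×7.210) = 0.6020/0.4571 = 1.32.
The undesired path is higher order in A, so low C_A (CSTR or dilute feed) favours R.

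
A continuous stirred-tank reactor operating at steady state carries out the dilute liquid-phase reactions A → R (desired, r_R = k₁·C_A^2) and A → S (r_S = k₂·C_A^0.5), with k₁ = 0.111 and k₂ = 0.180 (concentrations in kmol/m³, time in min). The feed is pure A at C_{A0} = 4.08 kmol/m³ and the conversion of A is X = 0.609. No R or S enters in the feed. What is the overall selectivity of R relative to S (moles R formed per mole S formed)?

Exit C_A = C_{A0}(1−X) = 4.08×0.391 = 1.595 kmol/m³.
Rates in a CSTR are evaluated at the outlet concentration: r_R = 0.111×1.595^2 = 0.2825, r_S = 0.180×1.595^0.5 = 0.2273.
Overall selectivity = C_R/C_S = r_Rτ/(r_Sτ) = r_R/r_S = 1.24.

1.24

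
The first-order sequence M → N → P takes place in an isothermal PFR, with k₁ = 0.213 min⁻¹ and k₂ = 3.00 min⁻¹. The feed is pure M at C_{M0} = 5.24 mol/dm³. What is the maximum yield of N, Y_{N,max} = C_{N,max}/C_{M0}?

For a first-order series the maximum intermediate yield is C_{N,max}/C_{M0} = (k₁/k₂)^[k₂/(k₂−k₁)].
= (0.213/3.00)^(3.00/(3.00−0.213)) = (0.07100)^(1.076) = 0.05800.

0.0580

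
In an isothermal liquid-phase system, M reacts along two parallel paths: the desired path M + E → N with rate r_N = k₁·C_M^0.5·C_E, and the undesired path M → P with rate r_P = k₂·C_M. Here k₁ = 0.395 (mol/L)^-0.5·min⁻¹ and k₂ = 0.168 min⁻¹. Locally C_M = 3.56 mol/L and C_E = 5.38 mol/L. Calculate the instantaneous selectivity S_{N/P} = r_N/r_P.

S_{N/P} = r_N/r_P = (k₁·C_M^0.5·C_E)/(k₂·C_M) = (k₁/k₂)·C_M^-0.5·C_E.
= (0.395×3.560^0.5×5.380) / (0.168×3.560) = 4.010/0.5981 = 6.70.

6.70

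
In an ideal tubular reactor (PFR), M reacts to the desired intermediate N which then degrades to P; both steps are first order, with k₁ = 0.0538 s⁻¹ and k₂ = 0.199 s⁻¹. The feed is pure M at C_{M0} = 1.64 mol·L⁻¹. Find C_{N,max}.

For a first-order series the maximum intermediate yield is C_{N,max}/C_{M0} = (k₁/k₂)^[k₂/(k₂−k₁)].
= (0.0538/0.199)^(0.199/(0.199−0.0538)) = (0.2704)^(1.371) = 0.1665.
C_{N,max} = 0.1665×1.64 = 0.273 mol·L⁻¹.

0.273 mol·L⁻¹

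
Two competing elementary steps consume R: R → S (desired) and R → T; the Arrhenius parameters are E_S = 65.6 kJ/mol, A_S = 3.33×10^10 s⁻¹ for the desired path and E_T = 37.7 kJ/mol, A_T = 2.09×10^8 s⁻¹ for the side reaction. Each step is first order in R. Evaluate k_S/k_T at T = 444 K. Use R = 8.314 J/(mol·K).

k_S/k_T = (A_S/A_T)·exp[−(E_S−E_T)/(RT)] = (A_S/A_T)·exp[(E_T−E_S)/(RT)].
(E_T−E_S)/(RT) = (37.7−65.6)×10³/(8.314×444) = -27900/3691 = -7.558.
k_S/k_T = (3.33×10^10/2.09×10^8)·exp(-7.558) = 159.3 × 5.219×10^-4 = 0.0832.

0.0832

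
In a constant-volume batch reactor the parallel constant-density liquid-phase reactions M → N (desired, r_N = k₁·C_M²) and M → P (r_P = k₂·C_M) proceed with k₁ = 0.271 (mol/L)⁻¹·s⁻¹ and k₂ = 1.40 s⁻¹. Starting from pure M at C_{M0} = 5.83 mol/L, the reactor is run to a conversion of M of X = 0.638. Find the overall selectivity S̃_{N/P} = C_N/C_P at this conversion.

C_M = C_{M0}(1−X) = 2.110 mol/L.
Along a PFR/batch, dC_P/dC_M = −r_P/(r_N+r_P) = −k₂/(k₂+k₁·C_M).
Integrating from C_{M0} to C_M: C_P = (1.40/0.271)·ln[(1.40+0.271·5.83)/(1.40+0.271·2.11)] = 5.166·ln(2.980/1.972) = 2.133 mol/L.
Then C_N = (C_{M0}−C_M) − C_P = 3.720 − 2.133 = 1.587 mol/L.
S̃_{N/P} = C_N/C_P = 1.587/2.133 = 0.744.

0.744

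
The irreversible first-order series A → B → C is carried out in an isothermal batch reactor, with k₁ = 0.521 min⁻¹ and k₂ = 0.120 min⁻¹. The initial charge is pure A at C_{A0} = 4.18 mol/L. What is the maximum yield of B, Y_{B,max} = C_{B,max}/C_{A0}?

For a first-order series the maximum intermediate yield is C_{B,max}/C_{A0} = (k₁/k₂)^[k₂/(k₂−k₁)].
= (0.521/0.120)^(0.120/(0.120−0.521)) = (4.342)^(-0.2993) = 0.6444.

0.644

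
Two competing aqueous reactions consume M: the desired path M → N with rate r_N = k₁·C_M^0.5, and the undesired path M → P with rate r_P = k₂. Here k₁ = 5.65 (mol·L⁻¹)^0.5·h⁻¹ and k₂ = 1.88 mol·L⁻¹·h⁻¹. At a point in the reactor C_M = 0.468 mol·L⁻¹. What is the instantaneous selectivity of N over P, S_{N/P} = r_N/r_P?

2.06

S_{N/P} = r_N/r_P = (k₁·C_M^0.5)/(k₂) = (k₁/k₂)·C_M^0.5.
= (5.65×0.4680^0.5) / (1.88) = 3.865/1.880 = 2.06.
Since the desired path is higher order in M, keeping C_M high (PFR or concentrated feed) favours N.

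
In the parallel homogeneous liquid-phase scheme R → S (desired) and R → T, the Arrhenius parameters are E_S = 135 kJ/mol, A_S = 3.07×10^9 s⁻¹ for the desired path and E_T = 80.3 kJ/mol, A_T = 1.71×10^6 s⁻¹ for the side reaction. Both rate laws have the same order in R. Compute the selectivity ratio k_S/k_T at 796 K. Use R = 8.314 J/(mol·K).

With equal orders, S_{S/T} = k_S/k_T = (A_S/A_T)·exp[(E_T−E_S)/(RT)].
(E_T−E_S)/(RT) = (80.3−135)×10³/(8.314×796) = -54700/6618 = -8.265.
k_S/k_T = (3.07×10^9/1.71×10^6)·exp(-8.265) = 1795 × 2.573×10^-4 = 0.462.
Since E_S > E_T, raising the temperature improves selectivity toward S.

0.462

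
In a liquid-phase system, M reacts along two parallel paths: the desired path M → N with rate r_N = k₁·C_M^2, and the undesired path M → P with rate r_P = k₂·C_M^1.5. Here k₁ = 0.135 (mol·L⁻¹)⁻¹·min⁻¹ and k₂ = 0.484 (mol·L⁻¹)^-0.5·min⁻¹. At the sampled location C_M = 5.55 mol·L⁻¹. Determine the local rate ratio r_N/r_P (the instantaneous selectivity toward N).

0.657

S_{N/P} = r_N/r_P = (k₁·C_M^2)/(k₂·C_M^1.5) = (k₁/k₂)·C_M^0.5.
= (0.135×5.550^2) / (0.484×5.550^1.5) = 4.158/6.328 = 0.657.
Since the desired path is higher order in M, keeping C_M high (PFR or concentrated feed) favours N.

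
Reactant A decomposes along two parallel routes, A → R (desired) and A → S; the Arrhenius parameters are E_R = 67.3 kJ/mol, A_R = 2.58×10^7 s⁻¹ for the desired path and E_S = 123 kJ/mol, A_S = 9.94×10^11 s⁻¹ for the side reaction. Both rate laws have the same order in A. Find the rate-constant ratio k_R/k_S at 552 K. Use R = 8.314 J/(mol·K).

4.84

Since both paths have the same order in A, the concentration cancels and S_{R/S} = k_R/k_S = (A_R/A_S)·exp[(E_S−E_R)/(RT)].
(E_S−E_R)/(RT) = (123−67.3)×10³/(8.314×552) = 55700/4589 = 12.14.
k_R/k_S = (2.58×10^7/9.94×10^11)·exp(12.14) = 2.596×10^-5 × 1.866×10^5 = 4.84.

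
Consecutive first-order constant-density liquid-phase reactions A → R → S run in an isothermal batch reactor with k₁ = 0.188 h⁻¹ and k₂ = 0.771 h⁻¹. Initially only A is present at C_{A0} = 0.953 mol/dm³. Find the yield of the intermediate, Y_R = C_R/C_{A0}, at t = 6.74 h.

The intermediate concentration in a first-order A→B→C sequence is C_R = k₁C_{A0}(e^(−k₁t) − e^(−k₂t))/(k₂−k₁).
e^(−k₁t) = e^(−0.188×6.74) = e^(−1.267) = 0.2816; e^(−k₂t) = e^(−5.197) = 0.005536.
C_R = 0.188×0.953/(0.771−0.188) × (0.2816−0.005536) = 0.3073×0.2761 = 0.08485 mol/dm³.
Y_R = C_R/C_{A0} = 0.08485/0.953 = 0.0890.

0.0890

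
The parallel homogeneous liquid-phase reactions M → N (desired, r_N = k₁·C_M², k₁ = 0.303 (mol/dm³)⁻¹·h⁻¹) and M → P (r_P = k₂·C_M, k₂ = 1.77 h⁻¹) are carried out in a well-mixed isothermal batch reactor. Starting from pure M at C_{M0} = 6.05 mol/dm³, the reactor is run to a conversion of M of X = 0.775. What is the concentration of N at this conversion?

C_M = C_{M0}(1−X) = 1.361 mol/dm³.
Along a PFR/batch, dC_P/dC_M = −r_P/(r_N+r_P) = −k₂/(k₂+k₁·C_M).
Integrating from C_{M0} to C_M: C_P = (1.77/0.303)·ln[(1.77+0.303·6.05)/(1.77+0.303·1.36)] = 5.842·ln(3.603/2.182) = 2.929 mol/dm³.
Then C_N = (C_{M0}−C_M) − C_P = 4.689 − 2.929 = 1.760 mol/dm³.

1.76 mol/dm³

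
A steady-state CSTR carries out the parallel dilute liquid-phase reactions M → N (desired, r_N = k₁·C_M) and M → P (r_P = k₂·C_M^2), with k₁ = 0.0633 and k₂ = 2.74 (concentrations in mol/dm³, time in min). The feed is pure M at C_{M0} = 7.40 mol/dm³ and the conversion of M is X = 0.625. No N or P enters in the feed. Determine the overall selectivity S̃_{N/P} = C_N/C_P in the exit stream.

Exit C_M = C_{M0}(1−X) = 7.40×0.375 = 2.775 mol/dm³.
Rates in a CSTR are evaluated at the outlet concentration: r_N = 0.0633×2.775 = 0.1757, r_P = 2.74×2.775^2 = 21.10.
Overall selectivity = C_N/C_P = r_Nτ/(r_Pτ) = r_N/r_P = 0.00833.

0.00833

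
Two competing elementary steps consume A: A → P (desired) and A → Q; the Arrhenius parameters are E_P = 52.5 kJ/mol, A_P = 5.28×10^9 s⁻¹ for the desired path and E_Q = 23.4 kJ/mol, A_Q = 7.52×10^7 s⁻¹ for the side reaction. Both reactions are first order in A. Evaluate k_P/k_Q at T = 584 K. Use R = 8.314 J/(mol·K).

0.175

With equal orders, S_{P/Q} = k_P/k_Q = (A_P/A_Q)·exp[(E_Q−E_P)/(RT)].
(E_Q−E_P)/(RT) = (23.4−52.5)×10³/(8.314×584) = -29100/4855 = -5.993.
k_P/k_Q = (5.28×10^9/7.52×10^7)·exp(-5.993) = 70.21 × 0.002495 = 0.175.
Since E_P > E_Q, raising the temperature improves selectivity toward P.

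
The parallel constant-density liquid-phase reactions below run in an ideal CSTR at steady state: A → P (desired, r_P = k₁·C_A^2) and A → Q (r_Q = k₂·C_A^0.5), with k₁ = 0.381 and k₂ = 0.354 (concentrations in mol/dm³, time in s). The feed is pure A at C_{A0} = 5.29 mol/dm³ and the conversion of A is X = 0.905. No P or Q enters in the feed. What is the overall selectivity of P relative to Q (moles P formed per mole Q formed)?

0.383

Exit C_A = C_{A0}(1−X) = 5.29×0.0950 = 0.5025 mol/dm³.
In a CSTR the entire volume is at exit conditions, so r_P = 0.381×0.5025^2 = 0.09622 and r_Q = 0.354×0.5025^0.5 = 0.2510.
Overall selectivity = C_P/C_Q = r_Pτ/(r_Qτ) = r_P/r_Q = 0.383.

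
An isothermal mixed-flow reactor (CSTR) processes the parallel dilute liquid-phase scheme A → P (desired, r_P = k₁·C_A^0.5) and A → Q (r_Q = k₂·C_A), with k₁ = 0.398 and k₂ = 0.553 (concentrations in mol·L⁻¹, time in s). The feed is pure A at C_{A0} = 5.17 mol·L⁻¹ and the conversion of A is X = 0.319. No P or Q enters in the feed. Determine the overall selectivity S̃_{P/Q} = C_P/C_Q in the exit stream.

Exit C_A = C_{A0}(1−X) = 5.17×0.681 = 3.521 mol·L⁻¹.
A CSTR operates uniformly at the exit composition, giving r_P = 0.7468 and r_Q = 1.947 (each k·C_A^n at C_A = 3.521).
Overall selectivity = C_P/C_Q = r_Pτ/(r_Qτ) = r_P/r_Q = 0.384.

0.384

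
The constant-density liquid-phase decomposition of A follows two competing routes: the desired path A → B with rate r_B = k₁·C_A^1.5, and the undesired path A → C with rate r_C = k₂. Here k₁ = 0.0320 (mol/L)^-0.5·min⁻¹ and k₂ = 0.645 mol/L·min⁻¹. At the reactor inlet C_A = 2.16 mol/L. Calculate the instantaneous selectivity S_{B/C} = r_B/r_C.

S_{B/C} = r_B/r_C = (k₁·C_A^1.5)/(k₂) = (k₁/k₂)·C_A^1.5.
= (0.0320×2.160^1.5) / (0.645) = 0.1016/0.6450 = 0.157.

0.157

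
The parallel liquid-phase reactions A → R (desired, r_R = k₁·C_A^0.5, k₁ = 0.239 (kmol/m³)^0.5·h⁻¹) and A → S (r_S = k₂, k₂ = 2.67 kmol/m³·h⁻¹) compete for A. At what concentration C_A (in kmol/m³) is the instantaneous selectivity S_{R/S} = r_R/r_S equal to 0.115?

1.65 kmol/m³

S_{R/S} = (k₁/k₂)·C_A^0.5 ⇒ C_A = (S·k₂/k₁)^(2).
= (0.115×2.67/0.239)^(2) = (1.285)^(2) = 1.65 kmol/m³.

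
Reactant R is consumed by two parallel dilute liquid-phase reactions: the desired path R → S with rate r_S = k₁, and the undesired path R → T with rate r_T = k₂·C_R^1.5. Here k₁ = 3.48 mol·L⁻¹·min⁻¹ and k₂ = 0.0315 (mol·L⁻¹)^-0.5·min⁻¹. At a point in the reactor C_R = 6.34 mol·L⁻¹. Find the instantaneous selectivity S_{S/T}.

6.92

S_{S/T} = r_S/r_T = (k₁)/(k₂·C_R^1.5) = (k₁/k₂)·C_R^-1.5.
= (3.48) / (0.0315×6.340^1.5) = 3.480/0.5029 = 6.92.
The undesired path is higher order in R, so low C_R (CSTR or dilute feed) favours S.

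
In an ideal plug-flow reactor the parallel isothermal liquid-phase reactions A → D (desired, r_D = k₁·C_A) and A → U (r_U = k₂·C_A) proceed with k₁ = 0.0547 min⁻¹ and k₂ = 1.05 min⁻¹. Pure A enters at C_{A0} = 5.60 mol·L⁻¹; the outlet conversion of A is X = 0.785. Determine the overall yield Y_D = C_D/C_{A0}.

0.0389

C_A = C_{A0}(1−X) = 1.204 mol·L⁻¹.
Both paths are first order in A, so the instantaneous fraction to D is constant: dC_D/d(−C_A) = k₁/(k₁+k₂) = 0.04952.
C_D = 0.04952·(C_{A0}−C_A) = 0.04952×4.396 = 0.218 mol·L⁻¹.
Y_D = C_D/C_{A0} = 0.2177/5.60 = 0.0389.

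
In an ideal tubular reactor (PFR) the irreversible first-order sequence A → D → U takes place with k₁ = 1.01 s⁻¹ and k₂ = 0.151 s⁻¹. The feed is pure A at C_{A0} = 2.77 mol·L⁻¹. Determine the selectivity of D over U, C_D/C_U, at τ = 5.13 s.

1.17

For first-order series with pure A initially, C_D(τ) = k₁C_{A0}/(k₂−k₁)·(e^(−k₁τ) − e^(−k₂τ)).
e^(−k₁τ) = e^(−1.01×5.13) = e^(−5.181) = 0.005621; e^(−k₂τ) = e^(−0.7746) = 0.4609.
C_D = 1.01×2.77/(0.151−1.01) × (0.005621−0.4609) = (-3.257)×(-0.4553) = 1.483 mol·L⁻¹.
C_A = C_{A0}e^(−k₁τ) = 0.01557 mol·L⁻¹, so C_U = C_{A0}−C_A−C_D = 1.272 mol·L⁻¹; C_D/C_U = 1.17.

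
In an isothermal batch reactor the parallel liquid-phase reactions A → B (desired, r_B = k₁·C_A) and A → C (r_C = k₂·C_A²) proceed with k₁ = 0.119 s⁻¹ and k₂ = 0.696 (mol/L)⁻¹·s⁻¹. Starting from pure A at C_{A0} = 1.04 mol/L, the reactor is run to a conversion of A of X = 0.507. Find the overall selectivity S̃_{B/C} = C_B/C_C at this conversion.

0.228

C_A = C_{A0}(1−X) = 0.5127 mol/L.
Along a PFR/batch, dC_B/dC_A = −r_B/(r_B+r_C) = −k₁/(k₁+k₂·C_A).
Integrating from C_{A0} to C_A: C_B = (0.119/0.696)·ln[(0.119+0.696·1.04)/(0.119+0.696·0.513)] = 0.1710·ln(0.8428/0.4759) = 0.09774 mol/L.
C_C = (C_{A0}−C_A)−C_B = 0.4295 mol/L; S̃_{B/C} = 0.09774/0.4295 = 0.228.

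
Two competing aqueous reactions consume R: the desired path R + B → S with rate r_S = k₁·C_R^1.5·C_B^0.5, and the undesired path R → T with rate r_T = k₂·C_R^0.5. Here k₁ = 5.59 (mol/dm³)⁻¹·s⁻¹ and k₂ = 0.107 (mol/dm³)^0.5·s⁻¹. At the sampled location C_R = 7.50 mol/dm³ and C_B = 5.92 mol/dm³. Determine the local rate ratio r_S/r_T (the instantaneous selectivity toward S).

S_{S/T} = r_S/r_T = (k₁·C_R^1.5·C_B^0.5)/(k₂·C_R^0.5) = (k₁/k₂)·C_R·C_B^0.5.
= (5.59×7.500^1.5×5.920^0.5) / (0.107×7.500^0.5) = 279.4/0.2930 = 953.

953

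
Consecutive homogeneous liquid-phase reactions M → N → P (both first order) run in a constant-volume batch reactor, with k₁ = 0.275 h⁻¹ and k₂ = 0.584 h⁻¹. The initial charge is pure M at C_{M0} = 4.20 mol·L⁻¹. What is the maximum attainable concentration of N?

Evaluating C_N at t_opt = ln(k₂/k₁)/(k₂−k₁) gives C_{N,max}/C_{M0} = (k₁/k₂)^[k₂/(k₂−k₁)].
= (0.275/0.584)^(0.584/(0.584−0.275)) = (0.4709)^(1.890) = 0.2409.
C_{N,max} = 0.2409×4.20 = 1.01 mol·L⁻¹.

1.01 mol·L⁻¹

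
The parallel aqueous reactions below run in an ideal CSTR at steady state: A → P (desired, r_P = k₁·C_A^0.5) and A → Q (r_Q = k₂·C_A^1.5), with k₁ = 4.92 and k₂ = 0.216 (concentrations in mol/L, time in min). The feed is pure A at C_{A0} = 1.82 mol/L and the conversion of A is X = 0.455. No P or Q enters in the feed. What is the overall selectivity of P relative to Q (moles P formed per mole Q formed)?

23.0

Exit C_A = C_{A0}(1−X) = 1.82×0.545 = 0.9919 mol/L.
Rates in a CSTR are evaluated at the outlet concentration: r_P = 4.92×0.9919^0.5 = 4.900, r_Q = 0.216×0.9919^1.5 = 0.2134.
Overall selectivity = C_P/C_Q = r_Pτ/(r_Qτ) = r_P/r_Q = 23.0.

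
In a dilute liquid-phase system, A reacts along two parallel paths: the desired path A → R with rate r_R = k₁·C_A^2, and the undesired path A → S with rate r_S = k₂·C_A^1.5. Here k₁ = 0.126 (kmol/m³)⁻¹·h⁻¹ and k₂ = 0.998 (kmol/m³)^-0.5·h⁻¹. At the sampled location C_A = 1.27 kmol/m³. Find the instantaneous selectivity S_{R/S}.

0.142

S_{R/S} = r_R/r_S = (k₁·C_A^2)/(k₂·C_A^1.5) = (k₁/k₂)·C_A^0.5.
= (0.126×1.270^2) / (0.998×1.270^1.5) = 0.2032/1.428 = 0.142.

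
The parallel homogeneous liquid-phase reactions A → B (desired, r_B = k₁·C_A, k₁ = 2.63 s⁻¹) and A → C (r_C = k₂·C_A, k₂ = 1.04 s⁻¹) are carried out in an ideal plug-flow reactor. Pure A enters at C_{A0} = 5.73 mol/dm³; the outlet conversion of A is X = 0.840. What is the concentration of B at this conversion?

3.45 mol/dm³

C_A = C_{A0}(1−X) = 0.9168 mol/dm³.
Both paths are first order in A, so the instantaneous fraction to B is constant: dC_B/d(−C_A) = k₁/(k₁+k₂) = 0.7166.
C_B = 0.7166·(C_{A0}−C_A) = 0.7166×4.813 = 3.45 mol/dm³.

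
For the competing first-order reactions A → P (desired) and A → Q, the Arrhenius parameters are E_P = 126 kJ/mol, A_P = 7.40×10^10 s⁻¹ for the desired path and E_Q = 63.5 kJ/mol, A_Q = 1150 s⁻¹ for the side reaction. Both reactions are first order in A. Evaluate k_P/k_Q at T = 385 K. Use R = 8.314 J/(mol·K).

0.213

k_P/k_Q = (A_P/A_Q)·exp[−(E_P−E_Q)/(RT)] = (A_P/A_Q)·exp[(E_Q−E_P)/(RT)].
(E_Q−E_P)/(RT) = (63.5−126)×10³/(8.314×385) = -62500/3201 = -19.53.
k_P/k_Q = (7.40×10^10/1150)·exp(-19.53) = 6.435×10^7 × 3.312×10^-9 = 0.213.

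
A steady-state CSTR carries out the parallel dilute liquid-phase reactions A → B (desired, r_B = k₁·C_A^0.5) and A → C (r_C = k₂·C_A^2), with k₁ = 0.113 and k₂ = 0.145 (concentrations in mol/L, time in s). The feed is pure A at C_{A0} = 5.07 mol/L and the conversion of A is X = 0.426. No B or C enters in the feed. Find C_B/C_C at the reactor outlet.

Exit C_A = C_{A0}(1−X) = 5.07×0.574 = 2.910 mol/L.
In a CSTR the entire volume is at exit conditions, so r_B = 0.113×2.910^0.5 = 0.1928 and r_C = 0.145×2.910^2 = 1.228.
Overall selectivity = C_B/C_C = r_Bτ/(r_Cτ) = r_B/r_C = 0.157.

0.157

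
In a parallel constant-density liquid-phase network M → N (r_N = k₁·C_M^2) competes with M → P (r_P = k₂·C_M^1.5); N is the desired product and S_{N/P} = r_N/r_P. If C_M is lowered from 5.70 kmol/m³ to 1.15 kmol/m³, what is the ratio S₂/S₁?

0.449

S_{N/P} = (k₁/k₂)·C_M^0.5, so S₂/S₁ = (C_{M,2}/C_{M,1})^0.5.
= (1.15/5.70)^0.5 = (0.2018)^0.5 = 0.449.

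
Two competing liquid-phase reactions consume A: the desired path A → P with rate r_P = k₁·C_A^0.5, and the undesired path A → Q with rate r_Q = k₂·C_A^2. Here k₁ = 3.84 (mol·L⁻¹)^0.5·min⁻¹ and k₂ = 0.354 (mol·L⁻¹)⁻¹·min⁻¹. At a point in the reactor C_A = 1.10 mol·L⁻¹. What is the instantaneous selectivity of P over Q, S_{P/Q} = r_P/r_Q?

S_{P/Q} = r_P/r_Q = (k₁·C_A^0.5)/(k₂·C_A^2) = (k₁/k₂)·C_A^-1.5.
= (3.84×1.100^0.5) / (0.354×1.100^2) = 4.027/0.4283 = 9.40.

9.40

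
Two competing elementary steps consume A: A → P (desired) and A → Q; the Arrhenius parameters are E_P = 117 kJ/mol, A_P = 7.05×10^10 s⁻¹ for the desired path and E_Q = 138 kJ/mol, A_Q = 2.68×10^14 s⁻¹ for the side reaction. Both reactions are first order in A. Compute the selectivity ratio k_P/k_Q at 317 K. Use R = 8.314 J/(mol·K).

With equal orders, S_{P/Q} = k_P/k_Q = (A_P/A_Q)·exp[(E_Q−E_P)/(RT)].
(E_Q−E_P)/(RT) = (138−117)×10³/(8.314×317) = 21000/2636 = 7.968.
k_P/k_Q = (7.05×10^10/2.68×10^14)·exp(7.968) = 2.631×10^-4 × 2887 = 0.759.
Since E_P < E_Q, lowering the temperature improves selectivity toward P.

0.759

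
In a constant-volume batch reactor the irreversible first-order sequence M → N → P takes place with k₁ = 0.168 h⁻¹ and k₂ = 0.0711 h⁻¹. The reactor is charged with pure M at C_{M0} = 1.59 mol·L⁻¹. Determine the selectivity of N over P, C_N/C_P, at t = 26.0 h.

0.341

For first-order series with pure M initially, C_N(t) = k₁C_{M0}/(k₂−k₁)·(e^(−k₁t) − e^(−k₂t)).
e^(−k₁t) = e^(−0.168×26.0) = e^(−4.368) = 0.01268; e^(−k₂t) = e^(−1.849) = 0.1575.
C_N = 0.168×1.59/(0.0711−0.168) × (0.01268−0.1575) = (-2.757)×(-0.1448) = 0.3991 mol·L⁻¹.
C_M = C_{M0}e^(−k₁t) = 0.02016 mol·L⁻¹, so C_P = C_{M0}−C_M−C_N = 1.171 mol·L⁻¹; C_N/C_P = 0.341.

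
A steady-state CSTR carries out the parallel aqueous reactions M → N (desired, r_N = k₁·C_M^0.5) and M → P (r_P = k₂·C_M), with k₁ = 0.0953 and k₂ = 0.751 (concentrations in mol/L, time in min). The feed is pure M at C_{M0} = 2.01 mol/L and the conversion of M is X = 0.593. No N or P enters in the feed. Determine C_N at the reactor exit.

Exit C_M = C_{M0}(1−X) = 2.01×0.407 = 0.8181 mol/L.
A CSTR operates uniformly at the exit composition, giving r_N = 0.08620 and r_P = 0.6144 (each k·C_M^n at C_M = 0.8181).
Fraction of consumed M going to N: r_N/(r_N+r_P) = 0.1230.
C_N = 0.1230·C_{M0}·X = 0.1230×2.01×0.593 = 0.147 mol/L.

0.147 mol/L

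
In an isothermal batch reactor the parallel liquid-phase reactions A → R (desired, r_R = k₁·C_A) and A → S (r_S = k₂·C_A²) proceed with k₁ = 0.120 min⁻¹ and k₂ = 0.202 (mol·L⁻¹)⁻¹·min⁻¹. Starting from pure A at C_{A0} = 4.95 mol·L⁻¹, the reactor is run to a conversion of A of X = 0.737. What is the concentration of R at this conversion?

0.637 mol·L⁻¹

C_A = C_{A0}(1−X) = 1.302 mol·L⁻¹.
Along a PFR/batch, dC_R/dC_A = −r_R/(r_R+r_S) = −k₁/(k₁+k₂·C_A).
Integrating from C_{A0} to C_A: C_R = (0.120/0.202)·ln[(0.120+0.202·4.95)/(0.120+0.202·1.30)] = 0.5941·ln(1.120/0.3830) = 0.6374 mol·L⁻¹.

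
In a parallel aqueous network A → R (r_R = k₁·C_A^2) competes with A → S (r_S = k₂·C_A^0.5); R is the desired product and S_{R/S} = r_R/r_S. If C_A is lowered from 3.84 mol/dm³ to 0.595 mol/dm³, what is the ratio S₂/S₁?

0.0610

S_{R/S} = (k₁/k₂)·C_A^1.5, so S₂/S₁ = (C_{A,2}/C_{A,1})^1.5.
= (0.595/3.84)^1.5 = (0.1549)^1.5 = 0.0610.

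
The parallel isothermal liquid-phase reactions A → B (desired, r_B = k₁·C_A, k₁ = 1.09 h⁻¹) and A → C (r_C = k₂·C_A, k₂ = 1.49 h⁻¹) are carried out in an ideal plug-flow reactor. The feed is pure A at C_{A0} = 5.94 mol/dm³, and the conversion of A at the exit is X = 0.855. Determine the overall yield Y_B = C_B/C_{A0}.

C_A = C_{A0}(1−X) = 0.8613 mol/dm³.
Both paths are first order in A, so the instantaneous fraction to B is constant: dC_B/d(−C_A) = k₁/(k₁+k₂) = 0.4225.
C_B = 0.4225·(C_{A0}−C_A) = 0.4225×5.079 = 2.15 mol/dm³.
Y_B = C_B/C_{A0} = 2.146/5.94 = 0.361.

0.361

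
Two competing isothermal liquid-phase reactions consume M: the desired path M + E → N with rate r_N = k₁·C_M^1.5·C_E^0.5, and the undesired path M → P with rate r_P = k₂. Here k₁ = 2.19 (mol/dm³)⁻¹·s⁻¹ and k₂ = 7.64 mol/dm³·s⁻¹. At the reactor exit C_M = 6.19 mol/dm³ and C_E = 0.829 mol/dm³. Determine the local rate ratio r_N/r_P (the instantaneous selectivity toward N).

S_{N/P} = r_N/r_P = (k₁·C_M^1.5·C_E^0.5)/(k₂) = (k₁/k₂)·C_M^1.5·C_E^0.5.
= (2.19×6.190^1.5×0.8290^0.5) / (7.64) = 30.71/7.640 = 4.02.
Since the desired path is higher order in M, keeping C_M high (PFR or concentrated feed) favours N.

4.02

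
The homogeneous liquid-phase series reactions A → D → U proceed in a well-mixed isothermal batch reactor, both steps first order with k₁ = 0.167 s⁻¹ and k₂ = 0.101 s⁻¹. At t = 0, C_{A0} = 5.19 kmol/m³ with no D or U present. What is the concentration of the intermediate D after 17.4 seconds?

The intermediate concentration in a first-order A→B→C sequence is C_D = k₁C_{A0}(e^(−k₁t) − e^(−k₂t))/(k₂−k₁).
e^(−k₁t) = e^(−0.167×17.4) = e^(−2.906) = 0.05471; e^(−k₂t) = e^(−1.757) = 0.1725.
C_D = 0.167×5.19/(0.101−0.167) × (0.05471−0.1725) = (-13.13)×(-0.1178) = 1.547 kmol/m³.

1.55 kmol/m³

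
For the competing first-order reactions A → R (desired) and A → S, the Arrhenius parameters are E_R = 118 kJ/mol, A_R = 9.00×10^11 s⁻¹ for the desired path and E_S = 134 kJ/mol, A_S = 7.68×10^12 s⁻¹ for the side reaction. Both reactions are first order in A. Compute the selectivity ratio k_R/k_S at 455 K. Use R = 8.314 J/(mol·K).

8.05

Since both paths have the same order in A, the concentration cancels and S_{R/S} = k_R/k_S = (A_R/A_S)·exp[(E_S−E_R)/(RT)].
(E_S−E_R)/(RT) = (134−118)×10³/(8.314×455) = 16000/3783 = 4.230.
k_R/k_S = (9.00×10^11/7.68×10^12)·exp(4.230) = 0.1172 × 68.69 = 8.05.
Since E_R < E_S, lowering the temperature improves selectivity toward R.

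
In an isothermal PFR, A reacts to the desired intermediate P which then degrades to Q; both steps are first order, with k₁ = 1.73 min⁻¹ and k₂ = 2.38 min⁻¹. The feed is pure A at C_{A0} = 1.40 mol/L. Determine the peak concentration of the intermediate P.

At the optimum, C_{P,max}/C_{A0} = (k₁/k₂)^[k₂/(k₂−k₁)].
= (1.73/2.38)^(2.38/(2.38−1.73)) = (0.7269)^(3.662) = 0.3110.
C_{P,max} = 0.3110×1.40 = 0.435 mol/L.

0.435 mol/L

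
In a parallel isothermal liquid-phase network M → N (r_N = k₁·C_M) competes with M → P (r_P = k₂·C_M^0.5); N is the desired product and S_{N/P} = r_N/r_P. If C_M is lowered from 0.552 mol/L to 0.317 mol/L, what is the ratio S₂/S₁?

0.758

S_{N/P} = (k₁/k₂)·C_M^0.5, so S₂/S₁ = (C_{M,2}/C_{M,1})^0.5.
= (0.317/0.552)^0.5 = (0.5743)^0.5 = 0.758.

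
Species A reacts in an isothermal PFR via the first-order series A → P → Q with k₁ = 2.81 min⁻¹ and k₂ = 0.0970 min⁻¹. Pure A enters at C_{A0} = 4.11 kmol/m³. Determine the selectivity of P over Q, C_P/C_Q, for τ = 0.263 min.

The intermediate concentration in a first-order A→B→C sequence is C_P = k₁C_{A0}(e^(−k₁τ) − e^(−k₂τ))/(k₂−k₁).
e^(−k₁τ) = e^(−2.81×0.263) = e^(−0.7390) = 0.4776; e^(−k₂τ) = e^(−0.02551) = 0.9748.
C_P = 2.81×4.11/(0.0970−2.81) × (0.4776−0.9748) = (-4.257)×(-0.4972) = 2.117 kmol/m³.
C_A = C_{A0}e^(−k₁τ) = 1.963 kmol/m³, so C_Q = C_{A0}−C_A−C_P = 0.03046 kmol/m³; C_P/C_Q = 69.5.

69.5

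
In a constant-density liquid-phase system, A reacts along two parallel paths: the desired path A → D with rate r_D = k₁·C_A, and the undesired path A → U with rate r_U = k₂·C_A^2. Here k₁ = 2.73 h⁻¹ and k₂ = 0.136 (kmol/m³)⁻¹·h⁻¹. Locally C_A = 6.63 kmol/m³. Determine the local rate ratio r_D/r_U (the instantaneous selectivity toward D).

3.03

S_{D/U} = r_D/r_U = (k₁·C_A)/(k₂·C_A^2) = (k₁/k₂)·C_A⁻¹.
= (2.73×6.630) / (0.136×6.630^2) = 18.10/5.978 = 3.03.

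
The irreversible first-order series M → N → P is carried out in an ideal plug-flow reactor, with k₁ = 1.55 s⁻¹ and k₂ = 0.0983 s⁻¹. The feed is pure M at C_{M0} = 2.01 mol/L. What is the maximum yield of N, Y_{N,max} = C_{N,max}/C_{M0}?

0.830

Evaluating C_N at τ_opt = ln(k₂/k₁)/(k₂−k₁) gives C_{N,max}/C_{M0} = (k₁/k₂)^[k₂/(k₂−k₁)].
= (1.55/0.0983)^(0.0983/(0.0983−1.55)) = (15.77)^(-0.06771) = 0.8296.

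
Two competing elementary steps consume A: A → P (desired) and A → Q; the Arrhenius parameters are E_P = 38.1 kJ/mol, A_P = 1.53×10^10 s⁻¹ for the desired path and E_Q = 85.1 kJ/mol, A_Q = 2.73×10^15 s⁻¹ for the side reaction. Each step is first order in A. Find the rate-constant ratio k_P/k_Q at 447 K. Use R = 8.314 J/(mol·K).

Since both paths have the same order in A, the concentration cancels and S_{P/Q} = k_P/k_Q = (A_P/A_Q)·exp[(E_Q−E_P)/(RT)].
(E_Q−E_P)/(RT) = (85.1−38.1)×10³/(8.314×447) = 47000/3716 = 12.65.
k_P/k_Q = (1.53×10^10/2.73×10^15)·exp(12.65) = 5.604×10^-6 × 3.108×10^5 = 1.74.

1.74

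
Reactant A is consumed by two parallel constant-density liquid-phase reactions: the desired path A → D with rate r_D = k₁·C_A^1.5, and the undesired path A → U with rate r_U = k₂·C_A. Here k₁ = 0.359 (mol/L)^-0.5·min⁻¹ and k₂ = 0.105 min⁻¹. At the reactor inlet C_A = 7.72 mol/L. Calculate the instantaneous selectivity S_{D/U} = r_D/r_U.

S_{D/U} = r_D/r_U = (k₁·C_A^1.5)/(k₂·C_A) = (k₁/k₂)·C_A^0.5.
= (0.359×7.720^1.5) / (0.105×7.720) = 7.701/0.8106 = 9.50.
Since the desired path is higher order in A, keeping C_A high (PFR or concentrated feed) favours D.

9.50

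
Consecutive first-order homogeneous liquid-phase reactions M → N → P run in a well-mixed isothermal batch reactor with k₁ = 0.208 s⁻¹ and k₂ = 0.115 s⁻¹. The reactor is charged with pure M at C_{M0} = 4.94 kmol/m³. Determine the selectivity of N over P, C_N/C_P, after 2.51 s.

For first-order series with pure M initially, C_N(t) = k₁C_{M0}/(k₂−k₁)·(e^(−k₁t) − e^(−k₂t)).
e^(−k₁t) = e^(−0.208×2.51) = e^(−0.5221) = 0.5933; e^(−k₂t) = e^(−0.2886) = 0.7493.
C_N = 0.208×4.94/(0.115−0.208) × (0.5933−0.7493) = (-11.05)×(-0.1560) = 1.723 kmol/m³.
C_M = C_{M0}e^(−k₁t) = 2.931 kmol/m³, so C_P = C_{M0}−C_M−C_N = 0.2857 kmol/m³; C_N/C_P = 6.03.

6.03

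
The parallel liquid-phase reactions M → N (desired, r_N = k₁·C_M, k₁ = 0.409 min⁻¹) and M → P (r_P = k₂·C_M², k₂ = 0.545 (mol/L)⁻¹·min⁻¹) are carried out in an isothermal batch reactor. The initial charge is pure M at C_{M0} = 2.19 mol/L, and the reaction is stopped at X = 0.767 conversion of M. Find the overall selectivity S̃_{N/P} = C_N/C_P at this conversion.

C_M = C_{M0}(1−X) = 0.5103 mol/L.
Along a PFR/batch, dC_N/dC_M = −r_N/(r_N+r_P) = −k₁/(k₁+k₂·C_M).
Integrating from C_{M0} to C_M: C_N = (0.409/0.545)·ln[(0.409+0.545·2.19)/(0.409+0.545·0.510)] = 0.7505·ln(1.603/0.6871) = 0.6355 mol/L.
C_P = (C_{M0}−C_M)−C_N = 1.044 mol/L; S̃_{N/P} = 0.6355/1.044 = 0.609.

0.609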